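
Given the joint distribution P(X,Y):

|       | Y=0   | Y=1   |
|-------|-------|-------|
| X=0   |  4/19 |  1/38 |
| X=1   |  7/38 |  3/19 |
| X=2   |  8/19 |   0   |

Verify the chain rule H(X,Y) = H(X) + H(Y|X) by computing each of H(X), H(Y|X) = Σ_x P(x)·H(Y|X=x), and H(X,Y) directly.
H(X) = 1.5470 bits, H(Y|X) = 0.4598 bits, H(X,Y) = 2.0068 bits

Marginal of X (row sums):
  P(X=0) = 4/19 + 1/38 = 9/38
  P(X=1) = 7/38 + 3/19 = 13/38
  P(X=2) = 8/19 + 0 = 8/19
H(X) = -[(9/38)·log₂(9/38) + (13/38)·log₂(13/38) + (8/19)·log₂(8/19)]
  = 0.4922 + 0.5294 + 0.5254 = 1.5470 bits

H(Y|X) = Σ_x P(x)·H(Y|X=x):
  X=0: P(X=0) = 9/38, P(Y|X=0) = (8/9, 1/9) → H(Y|X=0) = 0.5033
  X=1: P(X=1) = 13/38, P(Y|X=1) = (7/13, 6/13) → H(Y|X=1) = 0.9957
  X=2: P(X=2) = 8/19, P(Y|X=2) = (1, 0) → H(Y|X=2) = 0.0000
H(Y|X) = (9/38)·0.5033 + (13/38)·0.9957 + (8/19)·0.0000 = 0.4598 bits

H(X,Y) = -Σ_{x,y} P(x,y) log₂ P(x,y). Per-cell terms -P(x,y)·log₂P(x,y):
  X=0: 0.4732, 0.1381
  X=1: 0.4496, 0.4205
  X=2: 0.5254, 0.0000
  (cells with P = 0 contribute 0)
Sum of the 6 terms: H(X,Y) = 2.0068 bits

Chain rule check:
  H(X) + H(Y|X) = 1.5470 + 0.4598 = 2.0068 bits
  H(X,Y) = 2.0068 bits
✓ Chain rule verified.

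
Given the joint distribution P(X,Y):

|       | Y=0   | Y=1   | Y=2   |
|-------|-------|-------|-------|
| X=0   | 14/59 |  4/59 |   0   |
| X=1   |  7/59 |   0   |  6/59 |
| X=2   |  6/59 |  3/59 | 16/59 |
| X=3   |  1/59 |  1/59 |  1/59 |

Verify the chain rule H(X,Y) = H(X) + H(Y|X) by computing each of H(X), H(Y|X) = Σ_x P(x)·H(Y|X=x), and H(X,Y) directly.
H(X) = 1.7468 bits, H(Y|X) = 1.0727 bits, H(X,Y) = 2.8194 bits

Marginal of X (row sums):
  P(X=0) = 14/59 + 4/59 + 0 = 18/59
  P(X=1) = 7/59 + 0 + 6/59 = 13/59
  P(X=2) = 6/59 + 3/59 + 16/59 = 25/59
  P(X=3) = 1/59 + 1/59 + 1/59 = 3/59
H(X) = -[(18/59)·log₂(18/59) + (13/59)·log₂(13/59) + (25/59)·log₂(25/59) + (3/59)·log₂(3/59)]
  = 0.522524 + 0.480824 + 0.524910 + 0.218526 = 1.7468 bits

H(Y|X) = Σ_x P(x)·H(Y|X=x):
  X=0: P(X=0) = 18/59, P(Y|X=0) = (7/9, 2/9, 0) → H(Y|X=0) = 0.764205
  X=1: P(X=1) = 13/59, P(Y|X=1) = (7/13, 0, 6/13) → H(Y|X=1) = 0.995727
  X=2: P(X=2) = 25/59, P(Y|X=2) = (6/25, 3/25, 16/25) → H(Y|X=2) = 1.273270
  X=3: P(X=3) = 3/59, P(Y|X=3) = (1/3, 1/3, 1/3) → H(Y|X=3) = 1.584963
H(Y|X) = (18/59)·0.764205 + (13/59)·0.995727 + (25/59)·1.273270 + (3/59)·1.584963 = 1.0727 bits

H(X,Y) = -Σ_{x,y} P(x,y) log₂ P(x,y). Per-cell terms -P(x,y)·log₂P(x,y):
  X=0: 0.492441, 0.263230, 0.000000
  X=1: 0.364865, 0.000000, 0.335357
  X=2: 0.335357, 0.218526, 0.510547
  X=3: 0.099706, 0.099706, 0.099706
  (cells with P = 0 contribute 0)
Sum of the 12 terms: H(X,Y) = 2.8194 bits

Chain rule check:
  H(X) + H(Y|X) = 1.7468 + 1.0727 = 2.8195 bits
  H(X,Y) = 2.8194 bits
✓ Chain rule verified (Δ = 0.0001 is 4-dp rounding noise: each of the three values was rounded independently).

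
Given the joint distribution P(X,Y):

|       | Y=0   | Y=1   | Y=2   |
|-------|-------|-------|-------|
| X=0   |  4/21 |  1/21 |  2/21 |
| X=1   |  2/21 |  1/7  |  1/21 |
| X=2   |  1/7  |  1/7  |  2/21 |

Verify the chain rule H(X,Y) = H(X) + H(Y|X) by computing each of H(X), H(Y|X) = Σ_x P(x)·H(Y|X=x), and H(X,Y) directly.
H(X) = 1.5751 bits, H(Y|X) = 1.4713 bits, H(X,Y) = 3.0464 bits

Marginal of X (row sums):
  P(X=0) = 4/21 + 1/21 + 2/21 = 1/3
  P(X=1) = 2/21 + 1/7 + 1/21 = 2/7
  P(X=2) = 1/7 + 1/7 + 2/21 = 8/21
H(X) = -[(1/3)·log₂(1/3) + (2/7)·log₂(2/7) + (8/21)·log₂(8/21)]
  = 0.52832 + 0.51639 + 0.53041 = 1.5751 bits

H(Y|X) = Σ_x P(x)·H(Y|X=x):
  X=0: P(X=0) = 1/3, P(Y|X=0) = (4/7, 1/7, 2/7) → H(Y|X=0) = 1.37878
  X=1: P(X=1) = 2/7, P(Y|X=1) = (1/3, 1/2, 1/6) → H(Y|X=1) = 1.45915
  X=2: P(X=2) = 8/21, P(Y|X=2) = (3/8, 3/8, 1/4) → H(Y|X=2) = 1.56128
H(Y|X) = (1/3)·1.37878 + (2/7)·1.45915 + (8/21)·1.56128 = 1.4713 bits

H(X,Y) = -Σ_{x,y} P(x,y) log₂ P(x,y). Per-cell terms -P(x,y)·log₂P(x,y):
  X=0: 0.45568, 0.20916, 0.32308
  X=1: 0.32308, 0.40105, 0.20916
  X=2: 0.40105, 0.40105, 0.32308
Sum of the 9 terms: H(X,Y) = 3.0464 bits

Chain rule check:
  H(X) + H(Y|X) = 1.5751 + 1.4713 = 3.0464 bits
  H(X,Y) = 3.0464 bits
✓ Chain rule verified.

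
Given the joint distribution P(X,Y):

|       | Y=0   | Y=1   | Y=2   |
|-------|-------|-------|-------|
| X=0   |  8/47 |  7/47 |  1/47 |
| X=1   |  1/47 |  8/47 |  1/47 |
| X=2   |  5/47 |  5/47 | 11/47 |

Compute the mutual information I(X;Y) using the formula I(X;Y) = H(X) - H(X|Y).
0.2699 bits

I(X;Y) = H(X) - H(X|Y)

Marginal of X (row sums):
  P(X=0) = 8/47 + 7/47 + 1/47 = 16/47
  P(X=1) = 1/47 + 8/47 + 1/47 = 10/47
  P(X=2) = 5/47 + 5/47 + 11/47 = 21/47
H(X) = -[(16/47)·log₂(16/47) + (10/47)·log₂(10/47) + (21/47)·log₂(21/47)]
  = 0.52922 + 0.47503 + 0.51931 = 1.5236 bits

Marginal of Y (column sums):
  P(Y=0) = 8/47 + 1/47 + 5/47 = 14/47
  P(Y=1) = 7/47 + 8/47 + 5/47 = 20/47
  P(Y=2) = 1/47 + 1/47 + 11/47 = 13/47
H(X|Y) = Σ_y P(y)·H(X|Y=y):
  Y=0: P(Y=0) = 14/47, P(X|Y=0) = (4/7, 1/14, 5/14) → H(X|Y=0) = 1.26381
  Y=1: P(Y=1) = 20/47, P(X|Y=1) = (7/20, 2/5, 1/4) → H(X|Y=1) = 1.55887
  Y=2: P(Y=2) = 13/47, P(X|Y=2) = (1/13, 1/13, 11/13) → H(X|Y=2) = 0.77323
H(X|Y) = (14/47)·1.26381 + (20/47)·1.55887 + (13/47)·0.77323 = 1.2537 bits

I(X;Y) = H(X) - H(X|Y) = 1.5236 - 1.2537 = 0.2699 bits

Cross-check via I(X;Y) = H(X) + H(Y) - H(X,Y): computing H(Y) from the column sums and H(X,Y) from the 9 cells in the same way gives H(Y) = 1.5578 bits and H(X,Y) = 2.8115 bits, so
I(X;Y) = 1.5236 + 1.5578 - 2.8115 = 0.2699 bits ✓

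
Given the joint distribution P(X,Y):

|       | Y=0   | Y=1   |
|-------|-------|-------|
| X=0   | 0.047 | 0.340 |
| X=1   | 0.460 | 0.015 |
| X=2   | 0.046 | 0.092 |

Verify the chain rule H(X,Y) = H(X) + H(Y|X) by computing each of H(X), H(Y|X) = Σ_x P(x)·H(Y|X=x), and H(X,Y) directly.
H(X) = 1.4345 bits, H(Y|X) = 0.4293 bits, H(X,Y) = 1.8637 bits

Marginal of X (row sums):
  P(X=0) = 0.047 + 0.340 = 0.387
  P(X=1) = 0.460 + 0.015 = 0.475
  P(X=2) = 0.046 + 0.092 = 0.138
H(X) = -[0.387·log₂(0.387) + 0.475·log₂(0.475) + 0.138·log₂(0.138)]
  = 0.53003 + 0.51015 + 0.39430 = 1.4345 bits

H(Y|X) = Σ_x P(x)·H(Y|X=x):
  X=0: P(X=0) = 0.387, P(Y|X=0) = (47/387, 340/387) → H(Y|X=0) = 0.53351
  X=1: P(X=1) = 0.475, P(Y|X=1) = (92/95, 3/95) → H(Y|X=1) = 0.20225
  X=2: P(X=2) = 0.138, P(Y|X=2) = (1/3, 2/3) → H(Y|X=2) = 0.91830
H(Y|X) = 0.387·0.53351 + 0.475·0.20225 + 0.138·0.91830 = 0.4293 bits

H(X,Y) = -Σ_{x,y} P(x,y) log₂ P(x,y). Per-cell terms -P(x,y)·log₂P(x,y):
  X=0: 0.20733, 0.52917
  X=1: 0.51534, 0.09088
  X=2: 0.20434, 0.31668
Sum of the 6 terms: H(X,Y) = 1.8637 bits

Chain rule check:
  H(X) + H(Y|X) = 1.4345 + 0.4293 = 1.8638 bits
  H(X,Y) = 1.8637 bits
✓ Chain rule verified (Δ = 0.0001 is 4-dp rounding noise: each of the three values was rounded independently).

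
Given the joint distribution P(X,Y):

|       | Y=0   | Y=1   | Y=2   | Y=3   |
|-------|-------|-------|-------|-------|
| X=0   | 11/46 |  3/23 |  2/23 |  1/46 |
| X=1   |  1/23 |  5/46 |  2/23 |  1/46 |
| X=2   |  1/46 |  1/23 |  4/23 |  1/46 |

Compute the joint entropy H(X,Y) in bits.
3.1502 bits

H(X,Y) = -Σ_{x,y} P(x,y) log₂ P(x,y). Per-cell terms -P(x,y)·log₂P(x,y):
  X=0: 0.493596, 0.383296, 0.306397, 0.120077
  X=1: 0.196677, 0.348004, 0.306397, 0.120077
  X=2: 0.120077, 0.196677, 0.438880, 0.120077
Sum of the 12 terms: H(X,Y) = 3.1502 bits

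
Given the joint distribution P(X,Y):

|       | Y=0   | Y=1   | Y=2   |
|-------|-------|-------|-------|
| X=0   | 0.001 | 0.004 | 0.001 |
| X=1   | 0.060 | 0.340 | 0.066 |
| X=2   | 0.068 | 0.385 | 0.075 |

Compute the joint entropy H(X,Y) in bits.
2.1575 bits

H(X,Y) = -Σ_{x,y} P(x,y) log₂ P(x,y). Per-cell terms -P(x,y)·log₂P(x,y):
  X=0: 0.00997, 0.03186, 0.00997
  X=1: 0.24353, 0.52917, 0.25881
  X=2: 0.26373, 0.53017, 0.28027
Sum of the 9 terms: H(X,Y) = 2.1575 bits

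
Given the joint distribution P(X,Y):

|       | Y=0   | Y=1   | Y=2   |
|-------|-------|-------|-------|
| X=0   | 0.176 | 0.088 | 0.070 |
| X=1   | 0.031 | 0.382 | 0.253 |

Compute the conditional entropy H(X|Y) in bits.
0.6967 bits

H(X|Y) = H(X,Y) - H(Y)

H(X,Y) = -Σ_{x,y} P(x,y) log₂ P(x,y). Per-cell terms -P(x,y)·log₂P(x,y):
  X=0: 0.4411181, 0.3085590, 0.2685551
  X=1: 0.1553592, 0.5303518, 0.5016460
Sum of the 6 terms: H(X,Y) = 2.205589 bits

Marginal of Y (column sums):
  P(Y=0) = 0.176 + 0.031 = 0.207
  P(Y=1) = 0.088 + 0.382 = 0.470
  P(Y=2) = 0.070 + 0.253 = 0.323
H(Y) = -[0.207·log₂(0.207) + 0.470·log₂(0.470) + 0.323·log₂(0.323)]
  = 0.4703655 + 0.5119556 + 0.5266172 = 1.508938 bits

H(X|Y) = H(X,Y) - H(Y) = 2.205589 - 1.508938 = 0.6967 bits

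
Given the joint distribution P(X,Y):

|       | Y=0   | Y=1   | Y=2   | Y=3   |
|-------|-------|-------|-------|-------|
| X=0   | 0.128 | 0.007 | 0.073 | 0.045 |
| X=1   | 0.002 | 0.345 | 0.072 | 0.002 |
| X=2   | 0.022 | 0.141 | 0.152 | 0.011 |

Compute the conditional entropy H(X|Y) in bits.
1.0753 bits

H(X|Y) = H(X,Y) - H(Y)

H(X,Y) = -Σ_{x,y} P(x,y) log₂ P(x,y). Per-cell terms -P(x,y)·log₂P(x,y):
  X=0: 0.37962, 0.05011, 0.27565, 0.20133
  X=1: 0.01793, 0.52969, 0.27330, 0.01793
  X=2: 0.12114, 0.39850, 0.41311, 0.07157
Sum of the 12 terms: H(X,Y) = 2.7499 bits

Marginal of Y (column sums):
  P(Y=0) = 0.128 + 0.002 + 0.022 = 0.152
  P(Y=1) = 0.007 + 0.345 + 0.141 = 0.493
  P(Y=2) = 0.073 + 0.072 + 0.152 = 0.297
  P(Y=3) = 0.045 + 0.002 + 0.011 = 0.058
H(Y) = -[0.152·log₂(0.152) + 0.493·log₂(0.493) + 0.297·log₂(0.297) + 0.058·log₂(0.058)]
  = 0.41311 + 0.50303 + 0.52019 + 0.23825 = 1.6746 bits

H(X|Y) = H(X,Y) - H(Y) = 2.7499 - 1.6746 = 1.0753 bits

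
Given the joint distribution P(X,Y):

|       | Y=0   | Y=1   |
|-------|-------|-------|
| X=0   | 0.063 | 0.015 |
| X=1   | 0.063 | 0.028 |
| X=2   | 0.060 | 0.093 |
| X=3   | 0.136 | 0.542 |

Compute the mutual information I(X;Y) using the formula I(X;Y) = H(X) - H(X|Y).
0.1323 bits

I(X;Y) = H(X) - H(X|Y)

Marginal of X (row sums):
  P(X=0) = 0.063 + 0.015 = 0.078
  P(X=1) = 0.063 + 0.028 = 0.091
  P(X=2) = 0.060 + 0.093 = 0.153
  P(X=3) = 0.136 + 0.542 = 0.678
H(X) = -[0.078·log₂(0.078) + 0.091·log₂(0.091) + 0.153·log₂(0.153) + 0.678·log₂(0.678)]
  = 0.28707 + 0.31468 + 0.41438 + 0.38012 = 1.39625 bits

Marginal of Y (column sums):
  P(Y=0) = 0.063 + 0.063 + 0.060 + 0.136 = 0.322
  P(Y=1) = 0.015 + 0.028 + 0.093 + 0.542 = 0.678
H(X|Y) = Σ_y P(y)·H(X|Y=y):
  Y=0: P(Y=0) = 0.322, P(X|Y=0) = (9/46, 9/46, 30/161, 68/161) → H(X|Y=0) = 1.89786
  Y=1: P(Y=1) = 0.678, P(X|Y=1) = (5/226, 14/339, 31/226, 271/339) → H(X|Y=1) = 0.96285
H(X|Y) = 0.322·1.89786 + 0.678·0.96285 = 1.26392 bits

I(X;Y) = H(X) - H(X|Y) = 1.39625 - 1.26392 = 0.1323 bits

Cross-check via I(X;Y) = H(X) + H(Y) - H(X,Y): computing H(Y) from the column sums and H(X,Y) from the 8 cells in the same way gives H(Y) = 0.90654 bits and H(X,Y) = 2.17046 bits, so
I(X;Y) = 1.39625 + 0.90654 - 2.17046 = 0.1323 bits ✓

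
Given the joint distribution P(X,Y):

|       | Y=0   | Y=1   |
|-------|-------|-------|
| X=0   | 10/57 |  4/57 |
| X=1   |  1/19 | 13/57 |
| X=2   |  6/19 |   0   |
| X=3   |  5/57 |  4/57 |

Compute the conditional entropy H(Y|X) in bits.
0.5639 bits

H(Y|X) = H(X,Y) - H(X)

H(X,Y) = -Σ_{x,y} P(x,y) log₂ P(x,y). Per-cell terms -P(x,y)·log₂P(x,y):
  X=0: 0.4405, 0.2690
  X=1: 0.2236, 0.4863
  X=2: 0.5251, 0.0000
  X=3: 0.3080, 0.2690
  (cells with P = 0 contribute 0)
Sum of the 8 terms: H(X,Y) = 2.5215 bits

Marginal of X (row sums):
  P(X=0) = 10/57 + 4/57 = 14/57
  P(X=1) = 1/19 + 13/57 = 16/57
  P(X=2) = 6/19 + 0 = 6/19
  P(X=3) = 5/57 + 4/57 = 3/19
H(X) = -[(14/57)·log₂(14/57) + (16/57)·log₂(16/57) + (6/19)·log₂(6/19) + (3/19)·log₂(3/19)]
  = 0.4975 + 0.5145 + 0.5251 + 0.4205 = 1.9576 bits

H(Y|X) = H(X,Y) - H(X) = 2.5215 - 1.9576 = 0.5639 bits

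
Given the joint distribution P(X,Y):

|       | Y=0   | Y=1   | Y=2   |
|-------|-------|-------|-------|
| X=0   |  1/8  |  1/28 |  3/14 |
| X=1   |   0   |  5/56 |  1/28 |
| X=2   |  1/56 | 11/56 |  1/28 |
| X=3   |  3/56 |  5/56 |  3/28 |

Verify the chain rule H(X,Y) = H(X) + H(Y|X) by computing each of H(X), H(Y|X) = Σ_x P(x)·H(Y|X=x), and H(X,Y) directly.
H(X) = 1.9056 bits, H(Y|X) = 1.2194 bits, H(X,Y) = 3.1251 bits

Marginal of X (row sums):
  P(X=0) = 1/8 + 1/28 + 3/14 = 3/8
  P(X=1) = 0 + 5/56 + 1/28 = 1/8
  P(X=2) = 1/56 + 11/56 + 1/28 = 1/4
  P(X=3) = 3/56 + 5/56 + 3/28 = 1/4
H(X) = -[(3/8)·log₂(3/8) + (1/8)·log₂(1/8) + (1/4)·log₂(1/4) + (1/4)·log₂(1/4)]
  = 0.5306 + 0.3750 + 0.5000 + 0.5000 = 1.9056 bits

H(Y|X) = Σ_x P(x)·H(Y|X=x):
  X=0: P(X=0) = 3/8, P(Y|X=0) = (1/3, 2/21, 4/7) → H(Y|X=0) = 1.3127
  X=1: P(X=1) = 1/8, P(Y|X=1) = (0, 5/7, 2/7) → H(Y|X=1) = 0.8631
  X=2: P(X=2) = 1/4, P(Y|X=2) = (1/14, 11/14, 1/7) → H(Y|X=2) = 0.9464
  X=3: P(X=3) = 1/4, P(Y|X=3) = (3/14, 5/14, 3/7) → H(Y|X=3) = 1.5306
H(Y|X) = (3/8)·1.3127 + (1/8)·0.8631 + (1/4)·0.9464 + (1/4)·1.5306 = 1.2194 bits

H(X,Y) = -Σ_{x,y} P(x,y) log₂ P(x,y). Per-cell terms -P(x,y)·log₂P(x,y):
  X=0: 0.3750, 0.1717, 0.4762
  X=1: 0.0000, 0.3112, 0.1717
  X=2: 0.1037, 0.4612, 0.1717
  X=3: 0.2262, 0.3112, 0.3453
  (cells with P = 0 contribute 0)
Sum of the 12 terms: H(X,Y) = 3.1251 bits

Chain rule check:
  H(X) + H(Y|X) = 1.9056 + 1.2194 = 3.1250 bits
  H(X,Y) = 3.1251 bits
✓ Chain rule verified (Δ = 0.0001 is 4-dp rounding noise: each of the three values was rounded independently).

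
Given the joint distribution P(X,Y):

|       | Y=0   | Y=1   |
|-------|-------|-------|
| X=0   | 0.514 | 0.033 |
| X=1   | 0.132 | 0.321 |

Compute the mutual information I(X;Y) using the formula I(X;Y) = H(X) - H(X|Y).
0.3634 bits

I(X;Y) = H(X) - H(X|Y)

Marginal of X (row sums):
  P(X=0) = 0.514 + 0.033 = 0.547
  P(X=1) = 0.132 + 0.321 = 0.453
H(X) = -[0.547·log₂(0.547) + 0.453·log₂(0.453)]
  = 0.4761 + 0.5175 = 0.9936 bits

Marginal of Y (column sums):
  P(Y=0) = 0.514 + 0.132 = 0.646
  P(Y=1) = 0.033 + 0.321 = 0.354
H(X|Y) = Σ_y P(y)·H(X|Y=y):
  Y=0: P(Y=0) = 0.646, P(X|Y=0) = (257/323, 66/323) → H(X|Y=0) = 0.7305
  Y=1: P(Y=1) = 0.354, P(X|Y=1) = (11/118, 107/118) → H(X|Y=1) = 0.4471
H(X|Y) = 0.646·0.7305 + 0.354·0.4471 = 0.6302 bits

I(X;Y) = H(X) - H(X|Y) = 0.9936 - 0.6302 = 0.3634 bits

Cross-check via I(X;Y) = H(X) + H(Y) - H(X,Y): computing H(Y) from the column sums and H(X,Y) from the 4 cells in the same way gives H(Y) = 0.9376 bits and H(X,Y) = 1.5678 bits, so
I(X;Y) = 0.9936 + 0.9376 - 1.5678 = 0.3634 bits ✓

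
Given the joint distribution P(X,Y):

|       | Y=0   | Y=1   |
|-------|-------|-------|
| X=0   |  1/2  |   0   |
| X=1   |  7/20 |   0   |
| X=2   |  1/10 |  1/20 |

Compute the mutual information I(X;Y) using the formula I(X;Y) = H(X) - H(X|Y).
0.1487 bits

I(X;Y) = H(X) - H(X|Y)

Marginal of X (row sums):
  P(X=0) = 1/2 + 0 = 1/2
  P(X=1) = 7/20 + 0 = 7/20
  P(X=2) = 1/10 + 1/20 = 3/20
H(X) = -[(1/2)·log₂(1/2) + (7/20)·log₂(7/20) + (3/20)·log₂(3/20)]
  = 0.500000 + 0.530101 + 0.410545 = 1.44065 bits

Marginal of Y (column sums):
  P(Y=0) = 1/2 + 7/20 + 1/10 = 19/20
  P(Y=1) = 0 + 0 + 1/20 = 1/20
H(X|Y) = Σ_y P(y)·H(X|Y=y):
  Y=0: P(Y=0) = 19/20, P(X|Y=0) = (10/19, 7/19, 2/19) → H(X|Y=0) = 1.359992
  Y=1: P(Y=1) = 1/20, P(X|Y=1) = (0, 0, 1) → H(X|Y=1) = 0.000000
H(X|Y) = (19/20)·1.359992 + (1/20)·0.000000 = 1.29199 bits

I(X;Y) = H(X) - H(X|Y) = 1.44065 - 1.29199 = 0.1487 bits

Cross-check via I(X;Y) = H(X) + H(Y) - H(X,Y): computing H(Y) from the column sums and H(X,Y) from the 6 cells in the same way gives H(Y) = 0.28640 bits and H(X,Y) = 1.57839 bits, so
I(X;Y) = 1.44065 + 0.28640 - 1.57839 = 0.1487 bits ✓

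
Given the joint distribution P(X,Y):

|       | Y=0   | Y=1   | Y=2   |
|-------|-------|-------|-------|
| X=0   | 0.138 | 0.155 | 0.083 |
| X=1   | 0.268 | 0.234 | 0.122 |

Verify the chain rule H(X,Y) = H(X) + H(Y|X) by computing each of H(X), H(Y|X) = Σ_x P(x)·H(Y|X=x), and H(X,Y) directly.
H(X) = 0.9552 bits, H(Y|X) = 1.5238 bits, H(X,Y) = 2.4790 bits

Marginal of X (row sums):
  P(X=0) = 0.138 + 0.155 + 0.083 = 0.376
  P(X=1) = 0.268 + 0.234 + 0.122 = 0.624
H(X) = -[0.376·log₂(0.376) + 0.624·log₂(0.624)]
  = 0.53061 + 0.42456 = 0.9552 bits

H(Y|X) = Σ_x P(x)·H(Y|X=x):
  X=0: P(X=0) = 0.376, P(Y|X=0) = (69/188, 155/376, 83/376) → H(Y|X=0) = 1.53889
  X=1: P(X=1) = 0.624, P(Y|X=1) = (67/156, 3/8, 61/312) → H(Y|X=1) = 1.51469
H(Y|X) = 0.376·1.53889 + 0.624·1.51469 = 1.5238 bits

H(X,Y) = -Σ_{x,y} P(x,y) log₂ P(x,y). Per-cell terms -P(x,y)·log₂P(x,y):
  X=0: 0.39430, 0.41690, 0.29803
  X=1: 0.50912, 0.49033, 0.37028
Sum of the 6 terms: H(X,Y) = 2.4790 bits

Chain rule check:
  H(X) + H(Y|X) = 0.9552 + 1.5238 = 2.4790 bits
  H(X,Y) = 2.4790 bits
✓ Chain rule verified.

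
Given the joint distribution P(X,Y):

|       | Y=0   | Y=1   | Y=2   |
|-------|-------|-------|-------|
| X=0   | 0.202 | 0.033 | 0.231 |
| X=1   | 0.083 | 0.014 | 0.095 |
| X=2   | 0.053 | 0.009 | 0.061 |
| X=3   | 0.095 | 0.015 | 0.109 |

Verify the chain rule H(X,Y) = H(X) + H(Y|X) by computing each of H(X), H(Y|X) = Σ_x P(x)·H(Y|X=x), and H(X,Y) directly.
H(X) = 1.8222 bits, H(Y|X) = 1.2955 bits, H(X,Y) = 3.1177 bits

Marginal of X (row sums):
  P(X=0) = 0.202 + 0.033 + 0.231 = 0.466
  P(X=1) = 0.083 + 0.014 + 0.095 = 0.192
  P(X=2) = 0.053 + 0.009 + 0.061 = 0.123
  P(X=3) = 0.095 + 0.015 + 0.109 = 0.219
H(X) = -[0.466·log₂(0.466) + 0.192·log₂(0.192) + 0.123·log₂(0.123) + 0.219·log₂(0.219)]
  = 0.513345 + 0.457118 + 0.371862 + 0.479828 = 1.8222 bits

H(Y|X) = Σ_x P(x)·H(Y|X=x):
  X=0: P(X=0) = 0.466, P(Y|X=0) = (101/233, 33/466, 231/466) → H(Y|X=0) = 1.295135
  X=1: P(X=1) = 0.192, P(Y|X=1) = (83/192, 7/96, 95/192) → H(Y|X=1) = 1.300757
  X=2: P(X=2) = 0.123, P(Y|X=2) = (53/123, 3/41, 61/123) → H(Y|X=2) = 1.301180
  X=3: P(X=3) = 0.219, P(Y|X=3) = (95/219, 5/73, 109/219) → H(Y|X=3) = 1.288615
H(Y|X) = 0.466·1.295135 + 0.192·1.300757 + 0.123·1.301180 + 0.219·1.288615 = 1.2955 bits

H(X,Y) = -Σ_{x,y} P(x,y) log₂ P(x,y). Per-cell terms -P(x,y)·log₂P(x,y):
  X=0: 0.466130, 0.162406, 0.488342
  X=1: 0.298032, 0.086218, 0.322613
  X=2: 0.224607, 0.061163, 0.246138
  X=3: 0.322613, 0.090883, 0.348538
Sum of the 12 terms: H(X,Y) = 3.1177 bits

Chain rule check:
  H(X) + H(Y|X) = 1.8222 + 1.2955 = 3.1177 bits
  H(X,Y) = 3.1177 bits
✓ Chain rule verified.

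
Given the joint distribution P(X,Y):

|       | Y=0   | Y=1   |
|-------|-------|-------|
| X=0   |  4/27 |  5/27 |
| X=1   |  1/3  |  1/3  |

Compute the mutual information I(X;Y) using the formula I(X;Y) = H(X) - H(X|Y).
0.0020 bits

I(X;Y) = H(X) - H(X|Y)

Marginal of X (row sums):
  P(X=0) = 4/27 + 5/27 = 1/3
  P(X=1) = 1/3 + 1/3 = 2/3
H(X) = -[(1/3)·log₂(1/3) + (2/3)·log₂(2/3)]
  = 0.5283 + 0.3900 = 0.9183 bits

Marginal of Y (column sums):
  P(Y=0) = 4/27 + 1/3 = 13/27
  P(Y=1) = 5/27 + 1/3 = 14/27
H(X|Y) = Σ_y P(y)·H(X|Y=y):
  Y=0: P(Y=0) = 13/27, P(X|Y=0) = (4/13, 9/13) → H(X|Y=0) = 0.8905
  Y=1: P(Y=1) = 14/27, P(X|Y=1) = (5/14, 9/14) → H(X|Y=1) = 0.9403
H(X|Y) = (13/27)·0.8905 + (14/27)·0.9403 = 0.9163 bits

I(X;Y) = H(X) - H(X|Y) = 0.9183 - 0.9163 = 0.0020 bits

Cross-check via I(X;Y) = H(X) + H(Y) - H(X,Y): computing H(Y) from the column sums and H(X,Y) from the 4 cells in the same way gives H(Y) = 0.9990 bits and H(X,Y) = 1.9153 bits, so
I(X;Y) = 0.9183 + 0.9990 - 1.9153 = 0.0020 bits ✓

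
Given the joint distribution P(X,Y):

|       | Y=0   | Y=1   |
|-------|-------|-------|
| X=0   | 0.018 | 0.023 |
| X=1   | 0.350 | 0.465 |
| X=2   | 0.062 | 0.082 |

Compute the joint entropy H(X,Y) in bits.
1.8179 bits

H(X,Y) = -Σ_{x,y} P(x,y) log₂ P(x,y). Per-cell terms -P(x,y)·log₂P(x,y):
  X=0: 0.1043, 0.1252
  X=1: 0.5301, 0.5137
  X=2: 0.2487, 0.2959
Sum of the 6 terms: H(X,Y) = 1.8179 bits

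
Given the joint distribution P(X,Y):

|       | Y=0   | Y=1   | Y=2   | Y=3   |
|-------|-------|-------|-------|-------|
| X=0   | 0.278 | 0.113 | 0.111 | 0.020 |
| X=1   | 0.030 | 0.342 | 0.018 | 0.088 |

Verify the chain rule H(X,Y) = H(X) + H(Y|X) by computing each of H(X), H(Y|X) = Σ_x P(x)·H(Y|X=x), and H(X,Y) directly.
H(X) = 0.9986 bits, H(Y|X) = 1.4292 bits, H(X,Y) = 2.4278 bits

Marginal of X (row sums):
  P(X=0) = 0.278 + 0.113 + 0.111 + 0.020 = 0.522
  P(X=1) = 0.030 + 0.342 + 0.018 + 0.088 = 0.478
H(X) = -[0.522·log₂(0.522) + 0.478·log₂(0.478)]
  = 0.48957 + 0.50903 = 0.9986 bits

H(Y|X) = Σ_x P(x)·H(Y|X=x):
  X=0: P(X=0) = 0.522, P(Y|X=0) = (139/261, 113/522, 37/174, 10/261) → H(Y|X=0) = 1.61725
  X=1: P(X=1) = 0.478, P(Y|X=1) = (15/239, 171/239, 9/239, 44/239) → H(Y|X=1) = 1.22388
H(Y|X) = 0.522·1.61725 + 0.478·1.22388 = 1.4292 bits

H(X,Y) = -Σ_{x,y} P(x,y) log₂ P(x,y). Per-cell terms -P(x,y)·log₂P(x,y):
  X=0: 0.51342, 0.35545, 0.35202, 0.11288
  X=1: 0.15177, 0.52939, 0.10433, 0.30856
Sum of the 8 terms: H(X,Y) = 2.4278 bits

Chain rule check:
  H(X) + H(Y|X) = 0.9986 + 1.4292 = 2.4278 bits
  H(X,Y) = 2.4278 bits
✓ Chain rule verified.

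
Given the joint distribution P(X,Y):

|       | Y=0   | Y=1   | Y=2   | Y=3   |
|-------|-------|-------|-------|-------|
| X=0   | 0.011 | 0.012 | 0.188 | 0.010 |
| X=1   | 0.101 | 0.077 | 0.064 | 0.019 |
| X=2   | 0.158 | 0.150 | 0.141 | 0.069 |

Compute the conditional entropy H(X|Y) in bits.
1.2835 bits

H(X|Y) = H(X,Y) - H(Y)

H(X,Y) = -Σ_{x,y} P(x,y) log₂ P(x,y). Per-cell terms -P(x,y)·log₂P(x,y):
  X=0: 0.07157, 0.07657, 0.45330, 0.06644
  X=1: 0.33406, 0.28482, 0.25381, 0.10864
  X=2: 0.42060, 0.41054, 0.39850, 0.26615
Sum of the 12 terms: H(X,Y) = 3.1450 bits

Marginal of Y (column sums):
  P(Y=0) = 0.011 + 0.101 + 0.158 = 0.270
  P(Y=1) = 0.012 + 0.077 + 0.150 = 0.239
  P(Y=2) = 0.188 + 0.064 + 0.141 = 0.393
  P(Y=3) = 0.010 + 0.019 + 0.069 = 0.098
H(Y) = -[0.270·log₂(0.270) + 0.239·log₂(0.239) + 0.393·log₂(0.393) + 0.098·log₂(0.098)]
  = 0.51002 + 0.49352 + 0.52953 + 0.32841 = 1.8615 bits

H(X|Y) = H(X,Y) - H(Y) = 3.1450 - 1.8615 = 1.2835 bits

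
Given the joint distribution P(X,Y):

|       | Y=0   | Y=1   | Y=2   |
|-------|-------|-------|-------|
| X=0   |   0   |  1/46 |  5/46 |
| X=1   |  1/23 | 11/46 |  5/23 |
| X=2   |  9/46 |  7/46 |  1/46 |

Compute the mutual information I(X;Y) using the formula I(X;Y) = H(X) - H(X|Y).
0.3336 bits

I(X;Y) = H(X) - H(X|Y)

Marginal of X (row sums):
  P(X=0) = 0 + 1/46 + 5/46 = 3/23
  P(X=1) = 1/23 + 11/46 + 5/23 = 1/2
  P(X=2) = 9/46 + 7/46 + 1/46 = 17/46
H(X) = -[(3/23)·log₂(3/23) + (1/2)·log₂(1/2) + (17/46)·log₂(17/46)]
  = 0.38330 + 0.50000 + 0.53073 = 1.41403 bits

Marginal of Y (column sums):
  P(Y=0) = 0 + 1/23 + 9/46 = 11/46
  P(Y=1) = 1/46 + 11/46 + 7/46 = 19/46
  P(Y=2) = 5/46 + 5/23 + 1/46 = 8/23
H(X|Y) = Σ_y P(y)·H(X|Y=y):
  Y=0: P(Y=0) = 11/46, P(X|Y=0) = (0, 2/11, 9/11) → H(X|Y=0) = 0.68404
  Y=1: P(Y=1) = 19/46, P(X|Y=1) = (1/19, 11/19, 7/19) → H(X|Y=1) = 1.21081
  Y=2: P(Y=2) = 8/23, P(X|Y=2) = (5/16, 5/8, 1/16) → H(X|Y=2) = 1.19819
H(X|Y) = (11/46)·0.68404 + (19/46)·1.21081 + (8/23)·1.19819 = 1.08045 bits

I(X;Y) = H(X) - H(X|Y) = 1.41403 - 1.08045 = 0.3336 bits

Cross-check via I(X;Y) = H(X) + H(Y) - H(X,Y): computing H(Y) from the column sums and H(X,Y) from the 9 cells in the same way gives H(Y) = 1.55042 bits and H(X,Y) = 2.63088 bits, so
I(X;Y) = 1.41403 + 1.55042 - 2.63088 = 0.3336 bits ✓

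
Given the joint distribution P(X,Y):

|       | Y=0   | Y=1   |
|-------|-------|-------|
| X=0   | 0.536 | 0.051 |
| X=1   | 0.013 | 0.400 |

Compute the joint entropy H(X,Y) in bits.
1.3114 bits

H(X,Y) = -Σ_{x,y} P(x,y) log₂ P(x,y). Per-cell terms -P(x,y)·log₂P(x,y):
  X=0: 0.4822, 0.2190
  X=1: 0.0814, 0.5288
Sum of the 4 terms: H(X,Y) = 1.3114 bits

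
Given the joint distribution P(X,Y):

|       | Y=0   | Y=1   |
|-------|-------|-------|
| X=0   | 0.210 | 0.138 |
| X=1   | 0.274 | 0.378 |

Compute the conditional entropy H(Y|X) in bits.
0.9772 bits

H(Y|X) = H(X,Y) - H(X)

H(X,Y) = -Σ_{x,y} P(x,y) log₂ P(x,y). Per-cell terms -P(x,y)·log₂P(x,y):
  X=0: 0.472823, 0.394302
  X=1: 0.511764, 0.530539
Sum of the 4 terms: H(X,Y) = 1.90943 bits

Marginal of X (row sums):
  P(X=0) = 0.210 + 0.138 = 0.348
  P(X=1) = 0.274 + 0.378 = 0.652
H(X) = -[0.348·log₂(0.348) + 0.652·log₂(0.652)]
  = 0.529949 + 0.402321 = 0.93227 bits

H(Y|X) = H(X,Y) - H(X) = 1.90943 - 0.93227 = 0.9772 bits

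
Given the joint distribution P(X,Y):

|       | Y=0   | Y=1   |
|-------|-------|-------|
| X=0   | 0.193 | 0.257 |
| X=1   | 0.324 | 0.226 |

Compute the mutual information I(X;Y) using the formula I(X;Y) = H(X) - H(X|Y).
0.0184 bits

I(X;Y) = H(X) - H(X|Y)

Marginal of X (row sums):
  P(X=0) = 0.193 + 0.257 = 0.450
  P(X=1) = 0.324 + 0.226 = 0.550
H(X) = -[0.450·log₂(0.450) + 0.550·log₂(0.550)]
  = 0.51840 + 0.47437 = 0.99277 bits

Marginal of Y (column sums):
  P(Y=0) = 0.193 + 0.324 = 0.517
  P(Y=1) = 0.257 + 0.226 = 0.483
H(X|Y) = Σ_y P(y)·H(X|Y=y):
  Y=0: P(Y=0) = 0.517, P(X|Y=0) = (193/517, 324/517) → H(X|Y=0) = 0.95318
  Y=1: P(Y=1) = 0.483, P(X|Y=1) = (257/483, 226/483) → H(X|Y=1) = 0.99703
H(X|Y) = 0.517·0.95318 + 0.483·0.99703 = 0.97436 bits

I(X;Y) = H(X) - H(X|Y) = 0.99277 - 0.97436 = 0.0184 bits

Cross-check via I(X;Y) = H(X) + H(Y) - H(X,Y): computing H(Y) from the column sums and H(X,Y) from the 4 cells in the same way gives H(Y) = 0.99917 bits and H(X,Y) = 1.97352 bits, so
I(X;Y) = 0.99277 + 0.99917 - 1.97352 = 0.0184 bits ✓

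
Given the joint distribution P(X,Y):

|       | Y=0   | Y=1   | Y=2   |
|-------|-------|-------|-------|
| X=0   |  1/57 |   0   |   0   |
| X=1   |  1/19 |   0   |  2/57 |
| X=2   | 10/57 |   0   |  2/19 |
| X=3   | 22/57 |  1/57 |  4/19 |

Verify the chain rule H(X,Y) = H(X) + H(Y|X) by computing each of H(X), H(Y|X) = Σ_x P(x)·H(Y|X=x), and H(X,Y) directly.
H(X) = 1.3568 bits, H(Y|X) = 1.0267 bits, H(X,Y) = 2.3836 bits

Marginal of X (row sums):
  P(X=0) = 1/57 + 0 + 0 = 1/57
  P(X=1) = 1/19 + 0 + 2/57 = 5/57
  P(X=2) = 10/57 + 0 + 2/19 = 16/57
  P(X=3) = 22/57 + 1/57 + 4/19 = 35/57
H(X) = -[(1/57)·log₂(1/57) + (5/57)·log₂(5/57) + (16/57)·log₂(16/57) + (35/57)·log₂(35/57)]
  = 0.102331 + 0.307979 + 0.514495 + 0.432039 = 1.3568 bits

H(Y|X) = Σ_x P(x)·H(Y|X=x):
  X=0: P(X=0) = 1/57, P(Y|X=0) = (1, 0, 0) → H(Y|X=0) = 0.000000
  X=1: P(X=1) = 5/57, P(Y|X=1) = (3/5, 0, 2/5) → H(Y|X=1) = 0.970951
  X=2: P(X=2) = 16/57, P(Y|X=2) = (5/8, 0, 3/8) → H(Y|X=2) = 0.954434
  X=3: P(X=3) = 35/57, P(Y|X=3) = (22/35, 1/35, 12/35) → H(Y|X=3) = 1.097082
H(Y|X) = (1/57)·0.000000 + (5/57)·0.970951 + (16/57)·0.954434 + (35/57)·1.097082 = 1.0267 bits

H(X,Y) = -Σ_{x,y} P(x,y) log₂ P(x,y). Per-cell terms -P(x,y)·log₂P(x,y):
  X=0: 0.102331, 0.000000, 0.000000
  X=1: 0.223575, 0.000000, 0.169575
  X=2: 0.440520, 0.000000, 0.341887
  X=3: 0.530107, 0.102331, 0.473248
  (cells with P = 0 contribute 0)
Sum of the 12 terms: H(X,Y) = 2.3836 bits

Chain rule check:
  H(X) + H(Y|X) = 1.3568 + 1.0267 = 2.3835 bits
  H(X,Y) = 2.3836 bits
✓ Chain rule verified (Δ = 0.0001 is 4-dp rounding noise: each of the three values was rounded independently).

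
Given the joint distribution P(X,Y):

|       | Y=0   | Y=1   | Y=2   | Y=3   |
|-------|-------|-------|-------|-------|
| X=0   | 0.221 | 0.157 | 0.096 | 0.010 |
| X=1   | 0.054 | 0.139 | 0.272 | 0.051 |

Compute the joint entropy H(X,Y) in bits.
2.6446 bits

H(X,Y) = -Σ_{x,y} P(x,y) log₂ P(x,y). Per-cell terms -P(x,y)·log₂P(x,y):
  X=0: 0.48131, 0.41937, 0.32456, 0.06644
  X=1: 0.22739, 0.39571, 0.51090, 0.21896
Sum of the 8 terms: H(X,Y) = 2.6446 bits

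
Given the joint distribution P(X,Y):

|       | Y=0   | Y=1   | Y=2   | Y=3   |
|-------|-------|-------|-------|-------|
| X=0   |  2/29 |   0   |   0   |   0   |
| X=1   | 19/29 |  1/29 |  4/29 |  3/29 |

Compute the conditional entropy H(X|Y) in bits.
0.3286 bits

H(X|Y) = H(X,Y) - H(Y)

H(X,Y) = -Σ_{x,y} P(x,y) log₂ P(x,y). Per-cell terms -P(x,y)·log₂P(x,y):
  X=0: 0.2661, 0.0000, 0.0000, 0.0000
  X=1: 0.3997, 0.1675, 0.3942, 0.3386
  (cells with P = 0 contribute 0)
Sum of the 8 terms: H(X,Y) = 1.5661 bits

Marginal of Y (column sums):
  P(Y=0) = 2/29 + 19/29 = 21/29
  P(Y=1) = 0 + 1/29 = 1/29
  P(Y=2) = 0 + 4/29 = 4/29
  P(Y=3) = 0 + 3/29 = 3/29
H(Y) = -[(21/29)·log₂(21/29) + (1/29)·log₂(1/29) + (4/29)·log₂(4/29) + (3/29)·log₂(3/29)]
  = 0.3372 + 0.1675 + 0.3942 + 0.3386 = 1.2375 bits

H(X|Y) = H(X,Y) - H(Y) = 1.5661 - 1.2375 = 0.3286 bits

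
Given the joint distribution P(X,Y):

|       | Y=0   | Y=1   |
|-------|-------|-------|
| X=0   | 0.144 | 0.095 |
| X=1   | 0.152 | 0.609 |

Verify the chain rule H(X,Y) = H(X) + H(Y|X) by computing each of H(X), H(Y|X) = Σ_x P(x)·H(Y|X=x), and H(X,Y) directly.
H(X) = 0.7934 bits, H(Y|X) = 0.7807 bits, H(X,Y) = 1.5741 bits

Marginal of X (row sums):
  P(X=0) = 0.144 + 0.095 = 0.239
  P(X=1) = 0.152 + 0.609 = 0.761
H(X) = -[0.239·log₂(0.239) + 0.761·log₂(0.761)]
  = 0.493515 + 0.299858 = 0.7934 bits

H(Y|X) = Σ_x P(x)·H(Y|X=x):
  X=0: P(X=0) = 0.239, P(Y|X=0) = (144/239, 95/239) → H(Y|X=0) = 0.969463
  X=1: P(X=1) = 0.761, P(Y|X=1) = (152/761, 609/761) → H(Y|X=1) = 0.721402
H(Y|X) = 0.239·0.969463 + 0.761·0.721402 = 0.7807 bits

H(X,Y) = -Σ_{x,y} P(x,y) log₂ P(x,y). Per-cell terms -P(x,y)·log₂P(x,y):
  X=0: 0.402604, 0.322613
  X=1: 0.413114, 0.435731
Sum of the 4 terms: H(X,Y) = 1.5741 bits

Chain rule check:
  H(X) + H(Y|X) = 0.7934 + 0.7807 = 1.5741 bits
  H(X,Y) = 1.5741 bits
✓ Chain rule verified.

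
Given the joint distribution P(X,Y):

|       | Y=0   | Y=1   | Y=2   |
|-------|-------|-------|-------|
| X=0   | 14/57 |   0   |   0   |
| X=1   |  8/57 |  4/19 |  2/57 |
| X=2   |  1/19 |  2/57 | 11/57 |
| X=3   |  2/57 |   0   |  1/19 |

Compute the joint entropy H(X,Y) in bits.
2.7823 bits

H(X,Y) = -Σ_{x,y} P(x,y) log₂ P(x,y). Per-cell terms -P(x,y)·log₂P(x,y):
  X=0: 0.4975, 0.0000, 0.0000
  X=1: 0.3976, 0.4732, 0.1696
  X=2: 0.2236, 0.1696, 0.4580
  X=3: 0.1696, 0.0000, 0.2236
  (cells with P = 0 contribute 0)
Sum of the 12 terms: H(X,Y) = 2.7823 bits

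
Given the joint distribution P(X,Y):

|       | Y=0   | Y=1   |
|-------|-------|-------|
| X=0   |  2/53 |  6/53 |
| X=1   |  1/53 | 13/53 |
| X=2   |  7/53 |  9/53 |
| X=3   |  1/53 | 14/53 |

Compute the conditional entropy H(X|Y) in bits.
1.8383 bits

H(X|Y) = H(X,Y) - H(Y)

H(X,Y) = -Σ_{x,y} P(x,y) log₂ P(x,y). Per-cell terms -P(x,y)·log₂P(x,y):
  X=0: 0.17841, 0.35581
  X=1: 0.10807, 0.49731
  X=2: 0.38574, 0.43438
  X=3: 0.10807, 0.50732
Sum of the 8 terms: H(X,Y) = 2.5751 bits

Marginal of Y (column sums):
  P(Y=0) = 2/53 + 1/53 + 7/53 + 1/53 = 11/53
  P(Y=1) = 6/53 + 13/53 + 9/53 + 14/53 = 42/53
H(Y) = -[(11/53)·log₂(11/53) + (42/53)·log₂(42/53)]
  = 0.47082 + 0.26595 = 0.7368 bits

H(X|Y) = H(X,Y) - H(Y) = 2.5751 - 0.7368 = 1.8383 bits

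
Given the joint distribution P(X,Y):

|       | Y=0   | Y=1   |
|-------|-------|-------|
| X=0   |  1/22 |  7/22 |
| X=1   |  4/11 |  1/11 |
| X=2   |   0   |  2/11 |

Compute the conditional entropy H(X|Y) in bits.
1.0447 bits

H(X|Y) = H(X,Y) - H(Y)

H(X,Y) = -Σ_{x,y} P(x,y) log₂ P(x,y). Per-cell terms -P(x,y)·log₂P(x,y):
  X=0: 0.20270, 0.52566
  X=1: 0.53070, 0.31449
  X=2: 0.00000, 0.44717
  (cells with P = 0 contribute 0)
Sum of the 6 terms: H(X,Y) = 2.0207 bits

Marginal of Y (column sums):
  P(Y=0) = 1/22 + 4/11 + 0 = 9/22
  P(Y=1) = 7/22 + 1/11 + 2/11 = 13/22
H(Y) = -[(9/22)·log₂(9/22) + (13/22)·log₂(13/22)]
  = 0.52753 + 0.44850 = 0.9760 bits

H(X|Y) = H(X,Y) - H(Y) = 2.0207 - 0.9760 = 1.0447 bits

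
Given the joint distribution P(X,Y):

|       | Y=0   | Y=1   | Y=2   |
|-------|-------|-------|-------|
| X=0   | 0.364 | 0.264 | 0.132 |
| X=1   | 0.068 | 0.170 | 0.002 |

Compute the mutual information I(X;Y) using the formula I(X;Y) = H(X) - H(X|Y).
0.0895 bits

I(X;Y) = H(X) - H(X|Y)

Marginal of X (row sums):
  P(X=0) = 0.364 + 0.264 + 0.132 = 0.760
  P(X=1) = 0.068 + 0.170 + 0.002 = 0.240
H(X) = -[0.760·log₂(0.760) + 0.240·log₂(0.240)]
  = 0.3009 + 0.4941 = 0.7950 bits

Marginal of Y (column sums):
  P(Y=0) = 0.364 + 0.068 = 0.432
  P(Y=1) = 0.264 + 0.170 = 0.434
  P(Y=2) = 0.132 + 0.002 = 0.134
H(X|Y) = Σ_y P(y)·H(X|Y=y):
  Y=0: P(Y=0) = 0.432, P(X|Y=0) = (91/108, 17/108) → H(X|Y=0) = 0.6281
  Y=1: P(Y=1) = 0.434, P(X|Y=1) = (132/217, 85/217) → H(X|Y=1) = 0.9659
  Y=2: P(Y=2) = 0.134, P(X|Y=2) = (66/67, 1/67) → H(X|Y=2) = 0.1119
H(X|Y) = 0.432·0.6281 + 0.434·0.9659 + 0.134·0.1119 = 0.7055 bits

I(X;Y) = H(X) - H(X|Y) = 0.7950 - 0.7055 = 0.0895 bits

Cross-check via I(X;Y) = H(X) + H(Y) - H(X,Y): computing H(Y) from the column sums and H(X,Y) from the 6 cells in the same way gives H(Y) = 1.4343 bits and H(X,Y) = 2.1398 bits, so
I(X;Y) = 0.7950 + 1.4343 - 2.1398 = 0.0895 bits ✓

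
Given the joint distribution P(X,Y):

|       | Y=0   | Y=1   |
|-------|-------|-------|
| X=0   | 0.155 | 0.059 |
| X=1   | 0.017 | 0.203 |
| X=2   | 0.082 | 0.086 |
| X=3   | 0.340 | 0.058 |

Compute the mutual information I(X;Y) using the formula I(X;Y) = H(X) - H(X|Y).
0.2999 bits

I(X;Y) = H(X) - H(X|Y)

Marginal of X (row sums):
  P(X=0) = 0.155 + 0.059 = 0.214
  P(X=1) = 0.017 + 0.203 = 0.220
  P(X=2) = 0.082 + 0.086 = 0.168
  P(X=3) = 0.340 + 0.058 = 0.398
H(X) = -[0.214·log₂(0.214) + 0.220·log₂(0.220) + 0.168·log₂(0.168) + 0.398·log₂(0.398)]
  = 0.476004 + 0.480573 + 0.432342 + 0.529006 = 1.917925 bits

Marginal of Y (column sums):
  P(Y=0) = 0.155 + 0.017 + 0.082 + 0.340 = 0.594
  P(Y=1) = 0.059 + 0.203 + 0.086 + 0.058 = 0.406
H(X|Y) = Σ_y P(y)·H(X|Y=y):
  Y=0: P(Y=0) = 0.594, P(X|Y=0) = (155/594, 17/594, 41/297, 170/297) → H(X|Y=0) = 1.507588
  Y=1: P(Y=1) = 0.406, P(X|Y=1) = (59/406, 1/2, 43/203, 1/7) → H(X|Y=1) = 1.779718
H(X|Y) = 0.594·1.507588 + 0.406·1.779718 = 1.618073 bits

I(X;Y) = H(X) - H(X|Y) = 1.917925 - 1.618073 = 0.2999 bits

Cross-check via I(X;Y) = H(X) + H(Y) - H(X,Y): computing H(Y) from the column sums and H(X,Y) from the 8 cells in the same way gives H(Y) = 0.974352 bits and H(X,Y) = 2.592425 bits, so
I(X;Y) = 1.917925 + 0.974352 - 2.592425 = 0.2999 bits ✓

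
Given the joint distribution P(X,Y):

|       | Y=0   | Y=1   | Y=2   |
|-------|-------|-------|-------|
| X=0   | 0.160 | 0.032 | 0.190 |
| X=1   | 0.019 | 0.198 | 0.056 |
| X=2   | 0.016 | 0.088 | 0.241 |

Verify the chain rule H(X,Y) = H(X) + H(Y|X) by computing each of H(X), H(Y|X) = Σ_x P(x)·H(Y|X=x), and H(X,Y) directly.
H(X) = 1.5714 bits, H(Y|X) = 1.1687 bits, H(X,Y) = 2.7400 bits

Marginal of X (row sums):
  P(X=0) = 0.160 + 0.032 + 0.190 = 0.382
  P(X=1) = 0.019 + 0.198 + 0.056 = 0.273
  P(X=2) = 0.016 + 0.088 + 0.241 = 0.345
H(X) = -[0.382·log₂(0.382) + 0.273·log₂(0.273) + 0.345·log₂(0.345)]
  = 0.5304 + 0.5113 + 0.5297 = 1.5714 bits

H(Y|X) = Σ_x P(x)·H(Y|X=x):
  X=0: P(X=0) = 0.382, P(Y|X=0) = (80/191, 16/191, 95/191) → H(Y|X=0) = 1.3267
  X=1: P(X=1) = 0.273, P(Y|X=1) = (19/273, 66/91, 8/39) → H(Y|X=1) = 1.0725
  X=2: P(X=2) = 0.345, P(Y|X=2) = (16/345, 88/345, 241/345) → H(Y|X=2) = 1.0698
H(Y|X) = 0.382·1.3267 + 0.273·1.0725 + 0.345·1.0698 = 1.1687 bits

H(X,Y) = -Σ_{x,y} P(x,y) log₂ P(x,y). Per-cell terms -P(x,y)·log₂P(x,y):
  X=0: 0.4230, 0.1589, 0.4552
  X=1: 0.1086, 0.4626, 0.2329
  X=2: 0.0955, 0.3086, 0.4947
Sum of the 9 terms: H(X,Y) = 2.7400 bits

Chain rule check:
  H(X) + H(Y|X) = 1.5714 + 1.1687 = 2.7401 bits
  H(X,Y) = 2.7400 bits
✓ Chain rule verified (Δ = 0.0001 is 4-dp rounding noise: each of the three values was rounded independently).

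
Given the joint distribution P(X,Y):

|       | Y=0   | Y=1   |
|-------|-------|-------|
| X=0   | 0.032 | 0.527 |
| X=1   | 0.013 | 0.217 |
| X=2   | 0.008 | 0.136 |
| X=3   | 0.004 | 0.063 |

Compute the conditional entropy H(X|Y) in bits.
1.6206 bits

H(X|Y) = H(X,Y) - H(Y)

H(X,Y) = -Σ_{x,y} P(x,y) log₂ P(x,y). Per-cell terms -P(x,y)·log₂P(x,y):
  X=0: 0.1589, 0.4870
  X=1: 0.0814, 0.4783
  X=2: 0.0557, 0.3915
  X=3: 0.0319, 0.2513
Sum of the 8 terms: H(X,Y) = 1.9360 bits

Marginal of Y (column sums):
  P(Y=0) = 0.032 + 0.013 + 0.008 + 0.004 = 0.057
  P(Y=1) = 0.527 + 0.217 + 0.136 + 0.063 = 0.943
H(Y) = -[0.057·log₂(0.057) + 0.943·log₂(0.943)]
  = 0.2356 + 0.0798 = 0.3154 bits

H(X|Y) = H(X,Y) - H(Y) = 1.9360 - 0.3154 = 1.6206 bits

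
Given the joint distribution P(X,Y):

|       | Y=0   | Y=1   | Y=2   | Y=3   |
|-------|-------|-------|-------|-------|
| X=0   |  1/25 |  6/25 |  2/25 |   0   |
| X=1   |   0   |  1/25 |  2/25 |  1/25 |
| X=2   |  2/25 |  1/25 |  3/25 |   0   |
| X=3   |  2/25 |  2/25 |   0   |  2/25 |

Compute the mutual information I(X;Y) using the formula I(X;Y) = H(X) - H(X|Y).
0.4631 bits

I(X;Y) = H(X) - H(X|Y)

Marginal of X (row sums):
  P(X=0) = 1/25 + 6/25 + 2/25 + 0 = 9/25
  P(X=1) = 0 + 1/25 + 2/25 + 1/25 = 4/25
  P(X=2) = 2/25 + 1/25 + 3/25 + 0 = 6/25
  P(X=3) = 2/25 + 2/25 + 0 + 2/25 = 6/25
H(X) = -[(9/25)·log₂(9/25) + (4/25)·log₂(4/25) + (6/25)·log₂(6/25) + (6/25)·log₂(6/25)]
  = 0.53062 + 0.42302 + 0.49413 + 0.49413 = 1.94190 bits

Marginal of Y (column sums):
  P(Y=0) = 1/25 + 0 + 2/25 + 2/25 = 1/5
  P(Y=1) = 6/25 + 1/25 + 1/25 + 2/25 = 2/5
  P(Y=2) = 2/25 + 2/25 + 3/25 + 0 = 7/25
  P(Y=3) = 0 + 1/25 + 0 + 2/25 = 3/25
H(X|Y) = Σ_y P(y)·H(X|Y=y):
  Y=0: P(Y=0) = 1/5, P(X|Y=0) = (1/5, 0, 2/5, 2/5) → H(X|Y=0) = 1.52193
  Y=1: P(Y=1) = 2/5, P(X|Y=1) = (3/5, 1/10, 1/10, 1/5) → H(X|Y=1) = 1.57095
  Y=2: P(Y=2) = 7/25, P(X|Y=2) = (2/7, 2/7, 3/7, 0) → H(X|Y=2) = 1.55666
  Y=3: P(Y=3) = 3/25, P(X|Y=3) = (0, 1/3, 0, 2/3) → H(X|Y=3) = 0.91830
H(X|Y) = (1/5)·1.52193 + (2/5)·1.57095 + (7/25)·1.55666 + (3/25)·0.91830 = 1.47883 bits

I(X;Y) = H(X) - H(X|Y) = 1.94190 - 1.47883 = 0.4631 bits

Cross-check via I(X;Y) = H(X) + H(Y) - H(X,Y): computing H(Y) from the column sums and H(X,Y) from the 16 cells in the same way gives H(Y) = 1.87444 bits and H(X,Y) = 3.35327 bits, so
I(X;Y) = 1.94190 + 1.87444 - 3.35327 = 0.4631 bits ✓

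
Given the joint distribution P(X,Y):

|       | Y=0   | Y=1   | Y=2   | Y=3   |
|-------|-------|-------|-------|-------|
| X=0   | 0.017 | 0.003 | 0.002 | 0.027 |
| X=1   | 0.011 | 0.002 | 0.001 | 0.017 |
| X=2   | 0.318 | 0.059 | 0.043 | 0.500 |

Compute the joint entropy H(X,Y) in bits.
1.9448 bits

H(X,Y) = -Σ_{x,y} P(x,y) log₂ P(x,y). Per-cell terms -P(x,y)·log₂P(x,y):
  X=0: 0.09993, 0.02514, 0.01793, 0.14069
  X=1: 0.07157, 0.01793, 0.00997, 0.09993
  X=2: 0.52562, 0.24091, 0.19520, 0.50000
Sum of the 12 terms: H(X,Y) = 1.9448 bits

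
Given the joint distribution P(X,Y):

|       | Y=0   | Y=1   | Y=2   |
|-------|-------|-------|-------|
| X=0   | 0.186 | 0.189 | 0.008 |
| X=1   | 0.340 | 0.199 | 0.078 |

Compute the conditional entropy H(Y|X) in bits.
1.2810 bits

H(Y|X) = H(X,Y) - H(X)

H(X,Y) = -Σ_{x,y} P(x,y) log₂ P(x,y). Per-cell terms -P(x,y)·log₂P(x,y):
  X=0: 0.45135, 0.45427, 0.05573
  X=1: 0.52917, 0.46350, 0.28707
Sum of the 6 terms: H(X,Y) = 2.2411 bits

Marginal of X (row sums):
  P(X=0) = 0.186 + 0.189 + 0.008 = 0.383
  P(X=1) = 0.340 + 0.199 + 0.078 = 0.617
H(X) = -[0.383·log₂(0.383) + 0.617·log₂(0.617)]
  = 0.53030 + 0.42984 = 0.9601 bits

H(Y|X) = H(X,Y) - H(X) = 2.2411 - 0.9601 = 1.2810 bits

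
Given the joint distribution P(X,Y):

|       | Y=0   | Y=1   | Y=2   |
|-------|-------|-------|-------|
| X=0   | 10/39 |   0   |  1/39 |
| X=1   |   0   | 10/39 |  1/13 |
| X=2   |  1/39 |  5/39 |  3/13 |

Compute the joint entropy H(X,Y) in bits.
2.4307 bits

H(X,Y) = -Σ_{x,y} P(x,y) log₂ P(x,y). Per-cell terms -P(x,y)·log₂P(x,y):
  X=0: 0.5035, 0.0000, 0.1355
  X=1: 0.0000, 0.5035, 0.2846
  X=2: 0.1355, 0.3799, 0.4882
  (cells with P = 0 contribute 0)
Sum of the 9 terms: H(X,Y) = 2.4307 bits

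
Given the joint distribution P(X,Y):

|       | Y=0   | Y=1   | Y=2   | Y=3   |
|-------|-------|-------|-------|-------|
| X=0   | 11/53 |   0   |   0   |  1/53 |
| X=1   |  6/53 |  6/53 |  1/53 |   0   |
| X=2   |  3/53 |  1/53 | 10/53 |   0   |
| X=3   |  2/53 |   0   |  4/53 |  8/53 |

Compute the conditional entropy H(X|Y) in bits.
1.2046 bits

H(X|Y) = H(X,Y) - H(Y)

H(X,Y) = -Σ_{x,y} P(x,y) log₂ P(x,y). Per-cell terms -P(x,y)·log₂P(x,y):
  X=0: 0.470818, 0.000000, 0.000000, 0.108074
  X=1: 0.355807, 0.355807, 0.108074, 0.000000
  X=2: 0.234507, 0.108074, 0.453961, 0.000000
  X=3: 0.178412, 0.000000, 0.281352, 0.411762
  (cells with P = 0 contribute 0)
Sum of the 16 terms: H(X,Y) = 3.06665 bits

Marginal of Y (column sums):
  P(Y=0) = 11/53 + 6/53 + 3/53 + 2/53 = 22/53
  P(Y=1) = 0 + 6/53 + 1/53 + 0 = 7/53
  P(Y=2) = 0 + 1/53 + 10/53 + 4/53 = 15/53
  P(Y=3) = 1/53 + 0 + 0 + 8/53 = 9/53
H(Y) = -[(22/53)·log₂(22/53) + (7/53)·log₂(7/53) + (15/53)·log₂(15/53) + (9/53)·log₂(9/53)]
  = 0.526543 + 0.385735 + 0.515386 + 0.434377 = 1.86204 bits

H(X|Y) = H(X,Y) - H(Y) = 3.06665 - 1.86204 = 1.2046 bits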